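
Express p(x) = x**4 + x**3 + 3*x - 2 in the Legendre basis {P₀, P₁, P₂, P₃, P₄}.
(-9/5)P₀ + (18/5)P₁ + (4/7)P₂ + (2/5)P₃ + (8/35)P₄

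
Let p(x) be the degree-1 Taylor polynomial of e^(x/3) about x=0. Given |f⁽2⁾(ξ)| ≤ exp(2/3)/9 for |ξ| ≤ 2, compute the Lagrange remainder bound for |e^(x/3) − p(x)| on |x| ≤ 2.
2*exp(2/3)/9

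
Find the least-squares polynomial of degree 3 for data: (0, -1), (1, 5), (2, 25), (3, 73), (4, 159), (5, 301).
-23/21 + (244/63)x + (4/21)x² + (20/9)x³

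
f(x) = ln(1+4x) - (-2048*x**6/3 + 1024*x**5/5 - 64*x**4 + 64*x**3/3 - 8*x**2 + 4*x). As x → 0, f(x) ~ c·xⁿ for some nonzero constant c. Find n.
7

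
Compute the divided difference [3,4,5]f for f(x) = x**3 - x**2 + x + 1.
11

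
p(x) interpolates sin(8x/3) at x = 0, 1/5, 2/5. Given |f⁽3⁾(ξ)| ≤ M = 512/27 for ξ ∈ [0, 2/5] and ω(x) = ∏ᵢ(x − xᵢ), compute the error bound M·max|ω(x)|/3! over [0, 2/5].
512*sqrt(3)/91125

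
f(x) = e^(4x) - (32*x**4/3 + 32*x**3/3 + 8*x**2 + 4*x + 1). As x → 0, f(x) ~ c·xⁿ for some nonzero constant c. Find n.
5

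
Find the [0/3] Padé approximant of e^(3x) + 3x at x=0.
1/(-333*x**3/2 + 63*x**2/2 - 6*x + 1)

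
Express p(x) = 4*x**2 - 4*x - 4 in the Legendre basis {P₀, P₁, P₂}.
(-8/3)P₀ + (-4)P₁ + (8/3)P₂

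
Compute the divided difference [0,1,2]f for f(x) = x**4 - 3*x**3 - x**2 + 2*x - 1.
-3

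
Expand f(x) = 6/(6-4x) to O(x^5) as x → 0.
1 + 2*x/3 + 4*x**2/9 + 8*x**3/27 + 16*x**4/81 + O(x**5)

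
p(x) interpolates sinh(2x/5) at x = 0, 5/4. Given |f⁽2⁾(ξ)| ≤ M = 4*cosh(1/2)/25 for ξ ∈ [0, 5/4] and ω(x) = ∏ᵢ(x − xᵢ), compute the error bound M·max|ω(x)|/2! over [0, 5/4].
cosh(1/2)/32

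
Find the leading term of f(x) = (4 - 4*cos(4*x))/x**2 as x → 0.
32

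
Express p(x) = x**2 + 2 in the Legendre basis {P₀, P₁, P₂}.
(7/3)P₀ + (2/3)P₂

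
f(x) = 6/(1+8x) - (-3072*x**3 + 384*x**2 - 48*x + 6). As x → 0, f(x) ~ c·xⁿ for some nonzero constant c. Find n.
4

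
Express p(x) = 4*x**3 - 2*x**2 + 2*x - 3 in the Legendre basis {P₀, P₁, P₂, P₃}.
(-11/3)P₀ + (22/5)P₁ + (-4/3)P₂ + (8/5)P₃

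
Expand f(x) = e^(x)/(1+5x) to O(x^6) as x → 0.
1 - 4*x + 41*x**2/2 - 307*x**3/3 + 12281*x**4/24 - 38378*x**5/15 + O(x**6)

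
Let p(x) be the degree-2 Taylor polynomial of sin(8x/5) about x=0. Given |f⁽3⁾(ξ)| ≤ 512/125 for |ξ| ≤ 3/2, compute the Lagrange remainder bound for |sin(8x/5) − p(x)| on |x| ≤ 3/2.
288/125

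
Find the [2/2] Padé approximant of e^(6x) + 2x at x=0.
(-21*x**2 + 2*x + 1)/(9*x**2 - 6*x + 1)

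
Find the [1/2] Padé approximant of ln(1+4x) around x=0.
4*x/(-4*x**2/3 + 2*x + 1)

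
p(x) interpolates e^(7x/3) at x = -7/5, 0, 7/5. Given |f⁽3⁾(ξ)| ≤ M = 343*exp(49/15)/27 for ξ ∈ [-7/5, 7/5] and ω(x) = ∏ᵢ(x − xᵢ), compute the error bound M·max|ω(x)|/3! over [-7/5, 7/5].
117649*sqrt(3)*exp(49/15)/91125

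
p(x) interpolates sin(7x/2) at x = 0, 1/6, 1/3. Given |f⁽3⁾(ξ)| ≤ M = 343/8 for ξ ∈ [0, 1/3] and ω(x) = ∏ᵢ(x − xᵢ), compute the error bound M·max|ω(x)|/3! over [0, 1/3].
343*sqrt(3)/46656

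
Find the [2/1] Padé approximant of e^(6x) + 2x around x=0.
(2*x**2 + 6*x + 1)/(1 - 2*x)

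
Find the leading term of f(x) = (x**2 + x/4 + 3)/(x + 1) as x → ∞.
x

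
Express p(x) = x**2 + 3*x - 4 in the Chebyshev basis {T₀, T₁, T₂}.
(-7/2)T₀ + (3)T₁ + (1/2)T₂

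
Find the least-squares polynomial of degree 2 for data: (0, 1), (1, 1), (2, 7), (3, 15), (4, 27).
5/7 + (-29/35)x + (13/7)x²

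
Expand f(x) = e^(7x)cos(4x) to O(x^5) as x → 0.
1 + 7*x + 33*x**2/2 + 7*x**3/6 - 2047*x**4/24 + O(x**5)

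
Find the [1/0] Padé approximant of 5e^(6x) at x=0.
30*x + 5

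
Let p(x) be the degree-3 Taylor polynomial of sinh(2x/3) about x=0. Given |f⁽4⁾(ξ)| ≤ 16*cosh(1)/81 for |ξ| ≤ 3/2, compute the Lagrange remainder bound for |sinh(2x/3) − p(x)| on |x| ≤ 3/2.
cosh(1)/24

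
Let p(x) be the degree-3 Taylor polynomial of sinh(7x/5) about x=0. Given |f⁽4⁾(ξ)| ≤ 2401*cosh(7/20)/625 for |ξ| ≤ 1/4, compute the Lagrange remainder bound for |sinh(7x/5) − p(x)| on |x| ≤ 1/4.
2401*cosh(7/20)/3840000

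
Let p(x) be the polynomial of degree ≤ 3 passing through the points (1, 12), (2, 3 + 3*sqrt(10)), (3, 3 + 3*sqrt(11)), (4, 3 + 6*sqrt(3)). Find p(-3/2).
-1485*sqrt(10)/16 - 315*sqrt(3)/8 + 2127/16 + 1155*sqrt(11)/16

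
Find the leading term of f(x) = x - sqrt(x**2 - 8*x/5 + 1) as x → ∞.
4/5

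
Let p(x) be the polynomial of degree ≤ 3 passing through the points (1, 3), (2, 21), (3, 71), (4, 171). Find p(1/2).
3/8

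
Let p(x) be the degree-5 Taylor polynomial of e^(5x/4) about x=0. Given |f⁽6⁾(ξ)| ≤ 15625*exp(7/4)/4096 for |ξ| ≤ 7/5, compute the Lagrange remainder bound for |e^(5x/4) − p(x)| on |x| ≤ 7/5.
117649*exp(7/4)/2949120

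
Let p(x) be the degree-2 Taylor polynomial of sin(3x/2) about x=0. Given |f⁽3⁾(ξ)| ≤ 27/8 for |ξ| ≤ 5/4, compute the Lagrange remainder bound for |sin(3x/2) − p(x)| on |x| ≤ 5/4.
1125/1024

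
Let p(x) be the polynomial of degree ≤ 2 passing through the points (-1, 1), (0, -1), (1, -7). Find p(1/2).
-7/2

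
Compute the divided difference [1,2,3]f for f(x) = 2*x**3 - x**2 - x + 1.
11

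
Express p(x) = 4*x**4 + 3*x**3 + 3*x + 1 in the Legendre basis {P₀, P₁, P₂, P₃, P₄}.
(9/5)P₀ + (24/5)P₁ + (16/7)P₂ + (6/5)P₃ + (32/35)P₄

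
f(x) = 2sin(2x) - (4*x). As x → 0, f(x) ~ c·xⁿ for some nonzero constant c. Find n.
3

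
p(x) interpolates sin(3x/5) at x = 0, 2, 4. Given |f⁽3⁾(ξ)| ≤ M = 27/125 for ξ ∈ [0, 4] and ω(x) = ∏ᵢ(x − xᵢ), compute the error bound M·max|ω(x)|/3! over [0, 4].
8*sqrt(3)/125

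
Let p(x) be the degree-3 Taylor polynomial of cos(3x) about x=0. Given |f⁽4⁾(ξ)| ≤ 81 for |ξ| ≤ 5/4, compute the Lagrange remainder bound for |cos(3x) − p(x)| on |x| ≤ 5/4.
16875/2048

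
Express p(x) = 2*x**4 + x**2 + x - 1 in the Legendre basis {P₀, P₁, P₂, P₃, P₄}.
(-4/15)P₀ + P₁ + (38/21)P₂ + (16/35)P₄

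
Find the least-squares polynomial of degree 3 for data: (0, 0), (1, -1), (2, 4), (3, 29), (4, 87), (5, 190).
1/14 + (-23/84)x + (-89/28)x² + (13/6)x³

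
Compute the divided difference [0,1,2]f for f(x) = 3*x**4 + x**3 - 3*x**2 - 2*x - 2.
21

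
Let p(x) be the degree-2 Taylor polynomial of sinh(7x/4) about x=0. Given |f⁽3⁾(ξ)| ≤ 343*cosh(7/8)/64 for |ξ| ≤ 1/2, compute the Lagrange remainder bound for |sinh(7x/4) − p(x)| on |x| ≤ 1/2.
343*cosh(7/8)/3072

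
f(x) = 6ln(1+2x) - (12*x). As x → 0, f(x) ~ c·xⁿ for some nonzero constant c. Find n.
2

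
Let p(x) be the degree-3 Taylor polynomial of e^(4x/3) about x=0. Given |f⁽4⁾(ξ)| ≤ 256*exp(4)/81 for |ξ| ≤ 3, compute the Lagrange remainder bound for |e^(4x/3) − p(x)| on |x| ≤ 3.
32*exp(4)/3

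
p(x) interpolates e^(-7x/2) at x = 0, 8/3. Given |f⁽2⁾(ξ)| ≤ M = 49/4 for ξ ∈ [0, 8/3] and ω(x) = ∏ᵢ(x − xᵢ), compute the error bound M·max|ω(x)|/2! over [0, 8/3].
98/9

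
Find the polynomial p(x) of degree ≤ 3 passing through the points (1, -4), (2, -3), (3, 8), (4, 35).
x**3 - x**2 - 3*x - 1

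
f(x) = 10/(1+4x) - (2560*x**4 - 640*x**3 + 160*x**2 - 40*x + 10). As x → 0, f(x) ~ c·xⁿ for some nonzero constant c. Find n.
5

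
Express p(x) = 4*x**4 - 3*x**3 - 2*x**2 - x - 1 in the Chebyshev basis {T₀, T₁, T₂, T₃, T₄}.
(-1/2)T₀ + (-13/4)T₁ + T₂ + (-3/4)T₃ + (1/2)T₄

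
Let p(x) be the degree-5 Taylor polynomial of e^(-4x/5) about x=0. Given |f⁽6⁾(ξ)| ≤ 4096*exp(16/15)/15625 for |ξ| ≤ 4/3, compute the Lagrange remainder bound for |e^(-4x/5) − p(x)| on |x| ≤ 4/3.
1048576*exp(16/15)/512578125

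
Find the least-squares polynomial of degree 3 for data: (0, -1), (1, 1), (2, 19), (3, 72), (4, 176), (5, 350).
-41/42 + (-127/252)x + (-7/12)x² + (53/18)x³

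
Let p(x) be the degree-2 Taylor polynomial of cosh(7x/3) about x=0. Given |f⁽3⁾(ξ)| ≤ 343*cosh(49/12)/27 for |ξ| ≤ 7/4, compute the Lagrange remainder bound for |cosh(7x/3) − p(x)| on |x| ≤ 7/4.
117649*cosh(49/12)/10368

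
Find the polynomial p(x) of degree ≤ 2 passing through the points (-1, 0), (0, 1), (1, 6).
2*x**2 + 3*x + 1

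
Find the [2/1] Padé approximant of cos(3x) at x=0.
1 - 9*x**2/2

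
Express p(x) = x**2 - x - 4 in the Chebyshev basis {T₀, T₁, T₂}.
(-7/2)T₀ - T₁ + (1/2)T₂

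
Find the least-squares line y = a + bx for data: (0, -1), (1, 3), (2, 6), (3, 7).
a = -3/10, b = 27/10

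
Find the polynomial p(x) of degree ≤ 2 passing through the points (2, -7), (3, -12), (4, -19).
-x**2 - 3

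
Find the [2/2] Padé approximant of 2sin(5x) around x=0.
10*x/(25*x**2/6 + 1)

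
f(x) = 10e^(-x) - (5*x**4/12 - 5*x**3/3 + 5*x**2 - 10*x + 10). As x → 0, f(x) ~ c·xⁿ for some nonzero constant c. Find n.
5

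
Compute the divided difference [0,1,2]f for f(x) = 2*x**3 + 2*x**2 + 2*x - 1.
8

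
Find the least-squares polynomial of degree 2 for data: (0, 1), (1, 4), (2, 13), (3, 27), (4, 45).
4/5 + (11/10)x + (5/2)x²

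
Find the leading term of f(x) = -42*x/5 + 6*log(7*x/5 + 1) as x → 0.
-147*x**2/25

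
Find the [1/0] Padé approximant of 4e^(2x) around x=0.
8*x + 4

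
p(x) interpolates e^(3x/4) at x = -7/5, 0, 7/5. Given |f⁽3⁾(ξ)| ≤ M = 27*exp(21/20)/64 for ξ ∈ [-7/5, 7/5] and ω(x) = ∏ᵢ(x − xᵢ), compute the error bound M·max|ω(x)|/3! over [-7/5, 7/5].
343*sqrt(3)*exp(21/20)/8000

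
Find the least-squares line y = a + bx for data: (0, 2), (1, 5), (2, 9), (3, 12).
a = 19/10, b = 17/5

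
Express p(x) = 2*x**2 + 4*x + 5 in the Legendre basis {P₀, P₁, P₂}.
(17/3)P₀ + (4)P₁ + (4/3)P₂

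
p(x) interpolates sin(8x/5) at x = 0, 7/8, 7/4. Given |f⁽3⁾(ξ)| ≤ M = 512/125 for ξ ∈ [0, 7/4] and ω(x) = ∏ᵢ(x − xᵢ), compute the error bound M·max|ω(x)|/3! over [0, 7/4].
343*sqrt(3)/3375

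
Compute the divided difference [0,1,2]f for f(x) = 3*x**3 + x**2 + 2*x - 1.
10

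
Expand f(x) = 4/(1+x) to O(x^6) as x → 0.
4 - 4*x + 4*x**2 - 4*x**3 + 4*x**4 - 4*x**5 + O(x**6)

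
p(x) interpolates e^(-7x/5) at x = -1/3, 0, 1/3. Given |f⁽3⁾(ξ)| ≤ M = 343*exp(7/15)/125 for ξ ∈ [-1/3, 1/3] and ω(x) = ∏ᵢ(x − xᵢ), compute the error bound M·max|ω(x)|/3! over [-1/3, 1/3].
343*sqrt(3)*exp(7/15)/91125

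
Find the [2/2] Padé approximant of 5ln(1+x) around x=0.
5*x*(x + 2)/(2*(x**2/6 + x + 1))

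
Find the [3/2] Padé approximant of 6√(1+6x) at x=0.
(81*x**3/2 + 243*x**2/2 + 54*x + 6)/(27*x**2/4 + 6*x + 1)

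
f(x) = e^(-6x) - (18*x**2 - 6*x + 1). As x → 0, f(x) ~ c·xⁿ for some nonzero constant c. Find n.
3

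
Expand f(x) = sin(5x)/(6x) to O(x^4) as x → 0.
5/6 - 125*x**2/36 + O(x**4)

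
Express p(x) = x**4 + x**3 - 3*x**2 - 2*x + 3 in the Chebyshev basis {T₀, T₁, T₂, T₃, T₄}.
(15/8)T₀ + (-5/4)T₁ - T₂ + (1/4)T₃ + (1/8)T₄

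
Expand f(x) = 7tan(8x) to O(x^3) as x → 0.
56*x + O(x**3)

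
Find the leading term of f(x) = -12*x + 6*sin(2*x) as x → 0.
-8*x**3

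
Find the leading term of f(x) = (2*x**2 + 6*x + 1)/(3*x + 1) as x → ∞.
2*x/3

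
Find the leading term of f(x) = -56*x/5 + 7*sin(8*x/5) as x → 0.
-1792*x**3/375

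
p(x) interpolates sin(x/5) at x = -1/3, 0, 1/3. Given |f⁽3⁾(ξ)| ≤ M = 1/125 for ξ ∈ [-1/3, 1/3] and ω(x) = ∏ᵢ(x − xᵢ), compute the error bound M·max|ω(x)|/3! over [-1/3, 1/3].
sqrt(3)/91125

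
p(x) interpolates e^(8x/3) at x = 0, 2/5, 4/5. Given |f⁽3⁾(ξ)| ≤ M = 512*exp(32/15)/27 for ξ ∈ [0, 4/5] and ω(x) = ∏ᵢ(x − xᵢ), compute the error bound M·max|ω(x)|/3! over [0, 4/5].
4096*sqrt(3)*exp(32/15)/91125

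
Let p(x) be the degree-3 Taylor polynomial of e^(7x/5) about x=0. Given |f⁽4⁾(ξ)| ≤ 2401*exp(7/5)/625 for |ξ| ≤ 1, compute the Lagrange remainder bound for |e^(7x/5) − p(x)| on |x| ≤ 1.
2401*exp(7/5)/15000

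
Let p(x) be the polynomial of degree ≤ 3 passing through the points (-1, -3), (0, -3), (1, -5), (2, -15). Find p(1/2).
-27/8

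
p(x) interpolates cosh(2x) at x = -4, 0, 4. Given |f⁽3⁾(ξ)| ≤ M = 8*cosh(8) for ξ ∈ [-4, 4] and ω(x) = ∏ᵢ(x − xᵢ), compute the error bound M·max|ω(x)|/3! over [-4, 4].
512*sqrt(3)*cosh(8)/27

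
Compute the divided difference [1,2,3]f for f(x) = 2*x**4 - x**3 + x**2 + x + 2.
45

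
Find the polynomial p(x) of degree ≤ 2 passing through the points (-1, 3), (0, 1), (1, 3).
2*x**2 + 1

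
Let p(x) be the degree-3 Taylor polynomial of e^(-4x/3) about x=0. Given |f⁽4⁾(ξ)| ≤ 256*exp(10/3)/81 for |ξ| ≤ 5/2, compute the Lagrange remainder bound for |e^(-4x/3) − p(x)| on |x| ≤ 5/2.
1250*exp(10/3)/243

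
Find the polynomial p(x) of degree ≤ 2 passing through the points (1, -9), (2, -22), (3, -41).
-3*x**2 - 4*x - 2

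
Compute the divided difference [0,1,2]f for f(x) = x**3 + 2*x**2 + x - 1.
5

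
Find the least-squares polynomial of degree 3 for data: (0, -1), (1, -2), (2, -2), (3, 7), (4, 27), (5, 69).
-22/21 + (61/126)x + (-205/84)x² + (37/36)x³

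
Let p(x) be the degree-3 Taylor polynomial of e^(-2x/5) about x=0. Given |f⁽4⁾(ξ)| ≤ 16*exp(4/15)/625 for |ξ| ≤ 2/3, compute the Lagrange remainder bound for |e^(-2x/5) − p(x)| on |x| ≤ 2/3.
32*exp(4/15)/151875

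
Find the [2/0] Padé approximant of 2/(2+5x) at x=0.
25*x**2/4 - 5*x/2 + 1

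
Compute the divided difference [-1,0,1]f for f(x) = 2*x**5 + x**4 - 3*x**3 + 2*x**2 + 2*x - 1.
3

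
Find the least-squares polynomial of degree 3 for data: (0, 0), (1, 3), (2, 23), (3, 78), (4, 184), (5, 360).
-1/63 + (103/378)x + (-37/252)x² + (313/108)x³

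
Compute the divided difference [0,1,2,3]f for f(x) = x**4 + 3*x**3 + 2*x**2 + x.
9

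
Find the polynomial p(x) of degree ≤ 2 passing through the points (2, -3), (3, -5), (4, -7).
1 - 2*x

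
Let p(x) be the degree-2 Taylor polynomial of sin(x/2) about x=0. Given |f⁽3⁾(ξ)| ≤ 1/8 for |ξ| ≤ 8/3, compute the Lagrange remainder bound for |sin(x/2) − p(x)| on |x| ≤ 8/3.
32/81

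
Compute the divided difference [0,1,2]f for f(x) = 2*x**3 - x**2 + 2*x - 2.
5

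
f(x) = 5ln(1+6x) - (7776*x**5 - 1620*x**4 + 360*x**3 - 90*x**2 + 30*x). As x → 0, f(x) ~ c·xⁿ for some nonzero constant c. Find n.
6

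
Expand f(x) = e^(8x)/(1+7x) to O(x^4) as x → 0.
1 + x + 25*x**2 - 269*x**3/3 + O(x**4)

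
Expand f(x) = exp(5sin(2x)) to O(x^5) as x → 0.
1 + 10*x + 50*x**2 + 160*x**3 + 350*x**4 + O(x**5)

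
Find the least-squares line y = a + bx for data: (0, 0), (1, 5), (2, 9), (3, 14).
a = 1/10, b = 23/5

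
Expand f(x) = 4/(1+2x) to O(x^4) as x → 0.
4 - 8*x + 16*x**2 - 32*x**3 + O(x**4)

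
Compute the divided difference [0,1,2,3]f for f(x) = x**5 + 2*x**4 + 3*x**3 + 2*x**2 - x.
40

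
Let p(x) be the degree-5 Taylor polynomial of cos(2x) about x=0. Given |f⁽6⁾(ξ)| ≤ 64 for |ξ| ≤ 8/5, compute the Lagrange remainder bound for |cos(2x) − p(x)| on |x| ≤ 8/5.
1048576/703125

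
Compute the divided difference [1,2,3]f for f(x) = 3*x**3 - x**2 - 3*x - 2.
17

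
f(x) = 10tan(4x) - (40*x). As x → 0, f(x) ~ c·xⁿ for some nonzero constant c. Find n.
3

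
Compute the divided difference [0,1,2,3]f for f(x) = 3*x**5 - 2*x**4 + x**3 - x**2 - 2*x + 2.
64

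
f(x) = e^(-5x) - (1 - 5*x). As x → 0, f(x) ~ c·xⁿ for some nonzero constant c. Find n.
2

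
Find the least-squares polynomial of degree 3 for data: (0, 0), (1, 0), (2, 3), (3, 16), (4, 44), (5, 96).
-1/21 + (59/63)x + (-40/21)x² + (10/9)x³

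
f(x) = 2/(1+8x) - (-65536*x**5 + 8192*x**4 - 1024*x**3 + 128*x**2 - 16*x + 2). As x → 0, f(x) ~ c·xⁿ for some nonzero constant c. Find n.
6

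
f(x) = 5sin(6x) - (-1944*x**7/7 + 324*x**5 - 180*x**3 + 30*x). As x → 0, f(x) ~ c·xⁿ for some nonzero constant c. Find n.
9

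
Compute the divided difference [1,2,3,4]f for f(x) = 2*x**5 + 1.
130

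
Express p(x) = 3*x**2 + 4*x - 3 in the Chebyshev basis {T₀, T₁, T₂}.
(-3/2)T₀ + (4)T₁ + (3/2)T₂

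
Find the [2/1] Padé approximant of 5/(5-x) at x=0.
1/(1 - x/5)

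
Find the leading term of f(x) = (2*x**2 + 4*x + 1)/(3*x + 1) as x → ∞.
2*x/3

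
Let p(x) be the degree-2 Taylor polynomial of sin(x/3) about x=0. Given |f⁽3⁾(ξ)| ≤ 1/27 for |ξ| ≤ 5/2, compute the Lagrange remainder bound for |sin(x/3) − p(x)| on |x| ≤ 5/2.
125/1296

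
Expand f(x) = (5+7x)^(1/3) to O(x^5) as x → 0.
5**(1/3) + 7*5**(1/3)*x/15 - 49*5**(1/3)*x**2/225 + 343*5**(1/3)*x**3/2025 - 4802*5**(1/3)*x**4/30375 + O(x**5)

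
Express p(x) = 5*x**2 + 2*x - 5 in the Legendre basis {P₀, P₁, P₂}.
(-10/3)P₀ + (2)P₁ + (10/3)P₂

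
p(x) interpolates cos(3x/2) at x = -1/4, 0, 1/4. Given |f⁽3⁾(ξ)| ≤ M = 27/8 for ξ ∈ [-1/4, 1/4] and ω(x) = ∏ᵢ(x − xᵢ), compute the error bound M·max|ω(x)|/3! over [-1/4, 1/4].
sqrt(3)/512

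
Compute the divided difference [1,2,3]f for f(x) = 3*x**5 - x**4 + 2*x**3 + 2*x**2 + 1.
259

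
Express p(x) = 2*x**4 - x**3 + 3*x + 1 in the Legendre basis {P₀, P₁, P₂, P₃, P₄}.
(7/5)P₀ + (12/5)P₁ + (8/7)P₂ + (-2/5)P₃ + (16/35)P₄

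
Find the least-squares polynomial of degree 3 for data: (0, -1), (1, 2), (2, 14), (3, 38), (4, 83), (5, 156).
-74/63 + (472/189)x + (17/126)x² + (61/54)x³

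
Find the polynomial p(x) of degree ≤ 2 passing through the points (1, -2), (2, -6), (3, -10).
2 - 4*x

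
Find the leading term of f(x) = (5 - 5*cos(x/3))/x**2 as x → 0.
5/18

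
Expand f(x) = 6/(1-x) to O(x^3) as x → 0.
6 + 6*x + 6*x**2 + O(x**3)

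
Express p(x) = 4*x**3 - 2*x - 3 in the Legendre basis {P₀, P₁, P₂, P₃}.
(-3)P₀ + (2/5)P₁ + (8/5)P₃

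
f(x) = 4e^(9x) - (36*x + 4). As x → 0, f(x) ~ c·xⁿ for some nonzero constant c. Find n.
2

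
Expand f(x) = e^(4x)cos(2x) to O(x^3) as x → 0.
1 + 4*x + 6*x**2 + O(x**3)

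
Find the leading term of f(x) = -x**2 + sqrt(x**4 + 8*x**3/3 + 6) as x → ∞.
4*x/3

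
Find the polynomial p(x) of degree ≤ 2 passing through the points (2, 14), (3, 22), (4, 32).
x**2 + 3*x + 4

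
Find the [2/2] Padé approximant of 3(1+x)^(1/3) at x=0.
(7*x**2/9 + 7*x/2 + 3)/(5*x**2/54 + 5*x/6 + 1)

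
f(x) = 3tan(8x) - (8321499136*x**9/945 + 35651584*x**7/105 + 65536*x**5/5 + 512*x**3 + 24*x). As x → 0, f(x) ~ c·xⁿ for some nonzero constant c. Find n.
11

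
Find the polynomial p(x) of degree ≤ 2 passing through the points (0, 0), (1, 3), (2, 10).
2*x**2 + x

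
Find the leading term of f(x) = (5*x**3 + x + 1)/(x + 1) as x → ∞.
5*x**2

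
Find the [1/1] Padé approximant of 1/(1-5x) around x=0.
1/(1 - 5*x)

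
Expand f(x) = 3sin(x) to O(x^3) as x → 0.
3*x + O(x**3)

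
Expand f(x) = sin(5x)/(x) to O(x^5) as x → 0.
5 - 125*x**2/6 + 625*x**4/24 + O(x**5)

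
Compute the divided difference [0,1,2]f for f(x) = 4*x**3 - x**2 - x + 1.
11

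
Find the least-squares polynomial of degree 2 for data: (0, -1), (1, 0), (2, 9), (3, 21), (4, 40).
-43/35 + (-59/70)x + (39/14)x²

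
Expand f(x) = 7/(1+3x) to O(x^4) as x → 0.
7 - 21*x + 63*x**2 - 189*x**3 + O(x**4)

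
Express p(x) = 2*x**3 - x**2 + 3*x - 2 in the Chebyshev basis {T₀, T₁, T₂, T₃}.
(-5/2)T₀ + (9/2)T₁ + (-1/2)T₂ + (1/2)T₃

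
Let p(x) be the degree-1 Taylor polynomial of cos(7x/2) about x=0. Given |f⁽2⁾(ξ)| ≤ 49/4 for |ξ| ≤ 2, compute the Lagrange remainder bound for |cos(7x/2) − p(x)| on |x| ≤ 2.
49/2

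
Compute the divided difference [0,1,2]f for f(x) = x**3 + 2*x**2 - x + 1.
5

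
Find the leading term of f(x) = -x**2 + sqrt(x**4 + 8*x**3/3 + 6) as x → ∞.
4*x/3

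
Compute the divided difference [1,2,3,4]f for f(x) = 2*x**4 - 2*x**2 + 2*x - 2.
20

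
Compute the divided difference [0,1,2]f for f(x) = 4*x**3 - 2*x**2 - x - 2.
10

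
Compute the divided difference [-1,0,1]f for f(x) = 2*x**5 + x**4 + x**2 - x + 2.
2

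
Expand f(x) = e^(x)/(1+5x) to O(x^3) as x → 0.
1 - 4*x + 41*x**2/2 + O(x**3)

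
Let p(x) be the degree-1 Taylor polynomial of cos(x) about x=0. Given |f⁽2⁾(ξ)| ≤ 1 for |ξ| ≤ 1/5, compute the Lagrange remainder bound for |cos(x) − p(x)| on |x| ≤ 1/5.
1/50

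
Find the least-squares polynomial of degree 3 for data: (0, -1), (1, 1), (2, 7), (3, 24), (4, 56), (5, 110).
-41/42 + (377/252)x + (-7/12)x² + (17/18)x³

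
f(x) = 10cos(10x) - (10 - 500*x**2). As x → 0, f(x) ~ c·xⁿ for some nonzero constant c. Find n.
4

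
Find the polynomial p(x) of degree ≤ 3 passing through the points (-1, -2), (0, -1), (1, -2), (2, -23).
-3*x**3 - x**2 + 3*x - 1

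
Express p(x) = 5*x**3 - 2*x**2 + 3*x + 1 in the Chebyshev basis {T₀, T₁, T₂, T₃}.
(27/4)T₁ - T₂ + (5/4)T₃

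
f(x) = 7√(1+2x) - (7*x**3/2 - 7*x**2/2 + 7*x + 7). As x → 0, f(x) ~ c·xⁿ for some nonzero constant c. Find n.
4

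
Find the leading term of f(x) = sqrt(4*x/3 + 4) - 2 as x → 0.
x/3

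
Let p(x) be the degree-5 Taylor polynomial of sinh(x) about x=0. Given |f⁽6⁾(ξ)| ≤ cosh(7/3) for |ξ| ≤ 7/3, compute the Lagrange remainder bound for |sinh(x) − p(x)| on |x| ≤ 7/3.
117649*cosh(7/3)/524880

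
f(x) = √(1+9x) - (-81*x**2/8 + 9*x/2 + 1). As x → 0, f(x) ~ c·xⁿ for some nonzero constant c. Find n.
3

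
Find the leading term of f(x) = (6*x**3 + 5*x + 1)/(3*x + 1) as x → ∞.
2*x**2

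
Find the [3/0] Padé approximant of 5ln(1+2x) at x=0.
10*x*(4*x**2 - 3*x + 3)/3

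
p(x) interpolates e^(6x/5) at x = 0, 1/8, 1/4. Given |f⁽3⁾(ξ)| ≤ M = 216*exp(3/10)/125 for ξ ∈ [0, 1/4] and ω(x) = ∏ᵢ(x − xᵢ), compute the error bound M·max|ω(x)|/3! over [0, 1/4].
sqrt(3)*exp(3/10)/8000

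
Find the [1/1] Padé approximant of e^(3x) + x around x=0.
(23*x/8 + 1)/(1 - 9*x/8)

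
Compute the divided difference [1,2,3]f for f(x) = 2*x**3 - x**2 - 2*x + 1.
11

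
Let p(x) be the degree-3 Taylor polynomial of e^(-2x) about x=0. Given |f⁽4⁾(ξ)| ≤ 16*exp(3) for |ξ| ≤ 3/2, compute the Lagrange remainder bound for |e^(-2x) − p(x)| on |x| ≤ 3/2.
27*exp(3)/8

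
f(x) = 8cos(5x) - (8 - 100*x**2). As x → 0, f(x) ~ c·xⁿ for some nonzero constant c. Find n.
4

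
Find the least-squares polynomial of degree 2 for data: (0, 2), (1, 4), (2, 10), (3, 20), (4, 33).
67/35 + (13/35)x + (13/7)x²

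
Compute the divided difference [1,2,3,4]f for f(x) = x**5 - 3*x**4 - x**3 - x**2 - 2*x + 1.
34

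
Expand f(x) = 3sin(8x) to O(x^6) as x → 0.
24*x - 256*x**3 + 4096*x**5/5 + O(x**6)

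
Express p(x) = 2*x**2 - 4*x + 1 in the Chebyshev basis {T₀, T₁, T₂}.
(2)T₀ + (-4)T₁ + T₂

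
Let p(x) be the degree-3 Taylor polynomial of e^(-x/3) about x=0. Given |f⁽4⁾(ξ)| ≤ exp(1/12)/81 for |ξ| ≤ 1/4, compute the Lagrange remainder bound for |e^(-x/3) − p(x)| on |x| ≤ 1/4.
exp(1/12)/497664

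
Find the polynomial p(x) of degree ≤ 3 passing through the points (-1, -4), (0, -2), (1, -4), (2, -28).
-3*x**3 - 2*x**2 + 3*x - 2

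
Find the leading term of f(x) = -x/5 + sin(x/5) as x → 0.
-x**3/750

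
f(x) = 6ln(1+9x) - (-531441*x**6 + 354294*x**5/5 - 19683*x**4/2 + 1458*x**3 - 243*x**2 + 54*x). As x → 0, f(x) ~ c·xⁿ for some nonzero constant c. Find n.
7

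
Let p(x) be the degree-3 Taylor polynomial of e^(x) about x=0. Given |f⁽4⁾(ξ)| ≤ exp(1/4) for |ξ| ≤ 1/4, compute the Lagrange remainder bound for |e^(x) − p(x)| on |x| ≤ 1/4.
exp(1/4)/6144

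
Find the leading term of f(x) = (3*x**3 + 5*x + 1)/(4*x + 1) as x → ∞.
3*x**2/4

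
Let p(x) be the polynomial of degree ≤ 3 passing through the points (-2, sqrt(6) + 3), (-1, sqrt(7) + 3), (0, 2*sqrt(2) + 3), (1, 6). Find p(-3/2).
-5*sqrt(2)/8 + 5*sqrt(6)/16 + 15*sqrt(7)/16 + 51/16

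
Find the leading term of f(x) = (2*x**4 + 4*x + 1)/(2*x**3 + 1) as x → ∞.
x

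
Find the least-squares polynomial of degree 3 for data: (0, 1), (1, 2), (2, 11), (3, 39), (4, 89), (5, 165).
9/7 + (-163/42)x + (11/4)x² + (11/12)x³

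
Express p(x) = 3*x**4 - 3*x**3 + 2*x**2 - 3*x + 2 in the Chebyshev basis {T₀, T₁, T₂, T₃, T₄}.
(33/8)T₀ + (-21/4)T₁ + (5/2)T₂ + (-3/4)T₃ + (3/8)T₄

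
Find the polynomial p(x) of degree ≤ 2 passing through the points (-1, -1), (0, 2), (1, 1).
-2*x**2 + x + 2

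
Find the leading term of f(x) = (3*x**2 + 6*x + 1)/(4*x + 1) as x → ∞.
3*x/4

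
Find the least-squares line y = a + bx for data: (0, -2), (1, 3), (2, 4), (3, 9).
a = -8/5, b = 17/5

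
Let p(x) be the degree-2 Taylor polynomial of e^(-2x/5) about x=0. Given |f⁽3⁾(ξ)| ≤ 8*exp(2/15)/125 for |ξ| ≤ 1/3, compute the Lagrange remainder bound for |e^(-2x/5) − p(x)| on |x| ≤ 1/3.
4*exp(2/15)/10125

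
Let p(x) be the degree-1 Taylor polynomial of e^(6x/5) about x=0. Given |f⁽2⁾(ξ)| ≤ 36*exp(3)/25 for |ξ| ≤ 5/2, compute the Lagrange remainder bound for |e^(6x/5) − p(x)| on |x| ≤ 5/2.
9*exp(3)/2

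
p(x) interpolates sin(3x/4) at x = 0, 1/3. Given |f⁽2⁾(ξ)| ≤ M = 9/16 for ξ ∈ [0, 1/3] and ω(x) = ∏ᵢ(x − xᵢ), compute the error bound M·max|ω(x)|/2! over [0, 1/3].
1/128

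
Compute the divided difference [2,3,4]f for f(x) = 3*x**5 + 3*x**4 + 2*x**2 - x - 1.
1022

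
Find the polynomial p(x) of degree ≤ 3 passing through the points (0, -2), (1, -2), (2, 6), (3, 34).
2*x**3 - 2*x**2 - 2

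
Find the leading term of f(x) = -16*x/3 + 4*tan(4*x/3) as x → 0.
256*x**3/81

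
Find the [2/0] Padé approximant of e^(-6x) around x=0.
18*x**2 - 6*x + 1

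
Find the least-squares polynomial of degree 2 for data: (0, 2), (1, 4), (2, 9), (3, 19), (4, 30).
66/35 + (37/70)x + (23/14)x²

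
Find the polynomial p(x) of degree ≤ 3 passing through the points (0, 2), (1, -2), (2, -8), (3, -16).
-x**2 - 3*x + 2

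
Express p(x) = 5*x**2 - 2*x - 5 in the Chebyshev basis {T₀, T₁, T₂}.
(-5/2)T₀ + (-2)T₁ + (5/2)T₂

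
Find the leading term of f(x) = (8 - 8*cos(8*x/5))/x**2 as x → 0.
256/25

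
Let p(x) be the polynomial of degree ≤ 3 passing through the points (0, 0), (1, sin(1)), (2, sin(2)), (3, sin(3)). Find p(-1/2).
-35*sin(1)/16 - 5*sin(3)/16 + 21*sin(2)/16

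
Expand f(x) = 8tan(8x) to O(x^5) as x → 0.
64*x + 4096*x**3/3 + O(x**5)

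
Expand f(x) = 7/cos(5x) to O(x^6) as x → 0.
7 + 175*x**2/2 + 21875*x**4/24 + O(x**6)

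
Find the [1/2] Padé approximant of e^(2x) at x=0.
(2*x/3 + 1)/(2*x**2/3 - 4*x/3 + 1)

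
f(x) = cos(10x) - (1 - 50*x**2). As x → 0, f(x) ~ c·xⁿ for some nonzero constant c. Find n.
4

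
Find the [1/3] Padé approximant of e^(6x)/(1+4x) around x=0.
(5*x/2 + 1)/(21*x**3 - 11*x**2 + x/2 + 1)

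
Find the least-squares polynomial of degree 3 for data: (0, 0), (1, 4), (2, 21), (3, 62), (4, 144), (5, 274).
5/63 + (41/27)x + (25/126)x² + (113/54)x³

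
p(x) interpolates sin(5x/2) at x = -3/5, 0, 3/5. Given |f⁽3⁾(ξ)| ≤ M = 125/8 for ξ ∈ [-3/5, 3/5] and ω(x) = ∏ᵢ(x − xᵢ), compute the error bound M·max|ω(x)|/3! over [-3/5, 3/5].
sqrt(3)/8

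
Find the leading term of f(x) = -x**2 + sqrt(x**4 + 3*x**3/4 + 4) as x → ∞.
3*x/8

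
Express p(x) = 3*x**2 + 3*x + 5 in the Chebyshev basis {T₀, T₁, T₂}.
(13/2)T₀ + (3)T₁ + (3/2)T₂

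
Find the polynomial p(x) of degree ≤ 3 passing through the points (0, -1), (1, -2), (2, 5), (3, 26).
x**3 + x**2 - 3*x - 1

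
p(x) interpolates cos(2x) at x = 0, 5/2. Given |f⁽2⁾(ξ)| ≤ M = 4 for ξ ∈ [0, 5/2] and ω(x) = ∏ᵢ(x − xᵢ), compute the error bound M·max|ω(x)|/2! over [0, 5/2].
25/8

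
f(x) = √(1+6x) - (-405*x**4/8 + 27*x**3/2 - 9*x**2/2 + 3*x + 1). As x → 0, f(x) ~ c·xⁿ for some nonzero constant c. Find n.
5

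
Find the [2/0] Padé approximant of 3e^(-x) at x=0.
3*x**2/2 - 3*x + 3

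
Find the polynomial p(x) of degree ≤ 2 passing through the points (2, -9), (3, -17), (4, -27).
-x**2 - 3*x + 1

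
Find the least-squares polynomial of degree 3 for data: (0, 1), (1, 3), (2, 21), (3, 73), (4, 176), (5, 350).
17/18 + (289/756)x + (-305/252)x² + (163/54)x³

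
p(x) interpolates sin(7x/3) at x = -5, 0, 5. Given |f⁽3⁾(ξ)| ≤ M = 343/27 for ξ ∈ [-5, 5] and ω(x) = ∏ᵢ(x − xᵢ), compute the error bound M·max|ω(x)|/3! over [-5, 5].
42875*sqrt(3)/729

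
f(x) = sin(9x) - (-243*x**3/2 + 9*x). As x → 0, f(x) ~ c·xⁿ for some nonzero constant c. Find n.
5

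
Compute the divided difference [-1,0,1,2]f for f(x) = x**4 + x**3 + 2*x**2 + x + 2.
3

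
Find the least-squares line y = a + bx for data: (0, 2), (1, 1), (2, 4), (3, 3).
a = 8/5, b = 3/5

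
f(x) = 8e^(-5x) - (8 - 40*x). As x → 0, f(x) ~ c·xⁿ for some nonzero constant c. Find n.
2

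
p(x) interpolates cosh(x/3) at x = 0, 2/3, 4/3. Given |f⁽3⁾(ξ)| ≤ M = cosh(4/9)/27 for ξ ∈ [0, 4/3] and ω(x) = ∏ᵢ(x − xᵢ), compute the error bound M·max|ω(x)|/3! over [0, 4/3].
8*sqrt(3)*cosh(4/9)/19683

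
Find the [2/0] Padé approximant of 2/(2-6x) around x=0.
9*x**2 + 3*x + 1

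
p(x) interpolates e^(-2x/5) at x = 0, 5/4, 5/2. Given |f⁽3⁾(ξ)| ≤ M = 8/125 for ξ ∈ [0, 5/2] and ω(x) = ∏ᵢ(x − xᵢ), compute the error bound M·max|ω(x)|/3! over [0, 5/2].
sqrt(3)/216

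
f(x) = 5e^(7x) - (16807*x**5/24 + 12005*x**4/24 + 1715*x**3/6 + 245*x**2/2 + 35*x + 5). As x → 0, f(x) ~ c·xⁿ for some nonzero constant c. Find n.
6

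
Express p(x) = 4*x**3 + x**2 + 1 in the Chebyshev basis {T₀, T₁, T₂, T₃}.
(3/2)T₀ + (3)T₁ + (1/2)T₂ + T₃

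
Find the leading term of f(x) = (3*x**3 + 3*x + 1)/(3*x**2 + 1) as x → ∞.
x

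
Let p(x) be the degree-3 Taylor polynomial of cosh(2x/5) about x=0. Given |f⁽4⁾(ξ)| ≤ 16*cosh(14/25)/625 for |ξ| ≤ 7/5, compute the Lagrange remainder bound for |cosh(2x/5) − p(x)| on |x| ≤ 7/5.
4802*cosh(14/25)/1171875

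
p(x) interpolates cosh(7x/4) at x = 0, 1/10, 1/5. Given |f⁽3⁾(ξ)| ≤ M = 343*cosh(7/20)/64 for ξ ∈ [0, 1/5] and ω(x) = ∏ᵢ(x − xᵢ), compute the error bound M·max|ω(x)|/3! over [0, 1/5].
343*sqrt(3)*cosh(7/20)/1728000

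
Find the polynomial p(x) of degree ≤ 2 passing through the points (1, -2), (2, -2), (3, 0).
x**2 - 3*x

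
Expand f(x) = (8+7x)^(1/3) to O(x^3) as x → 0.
2 + 7*x/12 - 49*x**2/288 + O(x**3)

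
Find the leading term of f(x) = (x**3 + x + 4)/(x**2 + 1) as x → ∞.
x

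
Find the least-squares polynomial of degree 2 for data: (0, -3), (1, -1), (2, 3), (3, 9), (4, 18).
-102/35 + (22/35)x + (8/7)x²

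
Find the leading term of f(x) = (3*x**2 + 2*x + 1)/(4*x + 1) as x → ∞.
3*x/4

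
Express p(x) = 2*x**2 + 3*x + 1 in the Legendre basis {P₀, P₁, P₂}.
(5/3)P₀ + (3)P₁ + (4/3)P₂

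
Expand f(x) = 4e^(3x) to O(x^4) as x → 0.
4 + 12*x + 18*x**2 + 18*x**3 + O(x**4)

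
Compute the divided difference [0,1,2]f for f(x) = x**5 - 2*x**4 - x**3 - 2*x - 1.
-2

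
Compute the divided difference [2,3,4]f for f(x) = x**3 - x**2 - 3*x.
8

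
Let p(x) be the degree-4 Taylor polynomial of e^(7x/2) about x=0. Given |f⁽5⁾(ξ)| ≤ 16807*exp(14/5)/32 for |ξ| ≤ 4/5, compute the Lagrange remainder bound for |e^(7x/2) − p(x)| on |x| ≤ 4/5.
67228*exp(14/5)/46875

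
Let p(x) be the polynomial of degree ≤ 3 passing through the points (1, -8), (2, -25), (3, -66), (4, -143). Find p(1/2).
-19/4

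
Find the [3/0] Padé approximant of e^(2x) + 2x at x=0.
4*x**3/3 + 2*x**2 + 4*x + 1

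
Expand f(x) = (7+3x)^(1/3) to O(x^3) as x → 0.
7**(1/3) + 7**(1/3)*x/7 - 7**(1/3)*x**2/49 + O(x**3)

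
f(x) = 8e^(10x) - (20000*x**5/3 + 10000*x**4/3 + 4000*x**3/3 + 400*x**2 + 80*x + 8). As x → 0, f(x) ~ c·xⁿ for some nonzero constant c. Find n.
6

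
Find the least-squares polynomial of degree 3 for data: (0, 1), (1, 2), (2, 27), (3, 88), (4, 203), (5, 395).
38/63 + (-319/189)x + (335/252)x² + (319/108)x³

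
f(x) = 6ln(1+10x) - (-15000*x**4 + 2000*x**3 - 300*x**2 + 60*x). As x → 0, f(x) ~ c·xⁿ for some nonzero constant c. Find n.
5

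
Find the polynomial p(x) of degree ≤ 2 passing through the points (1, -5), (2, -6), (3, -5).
x**2 - 4*x - 2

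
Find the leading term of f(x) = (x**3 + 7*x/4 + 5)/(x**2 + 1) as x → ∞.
x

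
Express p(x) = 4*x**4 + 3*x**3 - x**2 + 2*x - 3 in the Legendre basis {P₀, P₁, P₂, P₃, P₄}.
(-38/15)P₀ + (19/5)P₁ + (34/21)P₂ + (6/5)P₃ + (32/35)P₄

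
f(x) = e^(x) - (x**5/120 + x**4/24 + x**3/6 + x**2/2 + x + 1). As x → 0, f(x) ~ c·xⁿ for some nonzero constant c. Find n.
6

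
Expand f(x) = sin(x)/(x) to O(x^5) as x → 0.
1 - x**2/6 + x**4/120 + O(x**5)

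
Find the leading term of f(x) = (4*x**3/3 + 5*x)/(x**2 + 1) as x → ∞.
4*x/3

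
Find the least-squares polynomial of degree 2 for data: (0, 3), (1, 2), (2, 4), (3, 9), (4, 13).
93/35 + (-71/70)x + (13/14)x²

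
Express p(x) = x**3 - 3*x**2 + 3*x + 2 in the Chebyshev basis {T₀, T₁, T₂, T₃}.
(1/2)T₀ + (15/4)T₁ + (-3/2)T₂ + (1/4)T₃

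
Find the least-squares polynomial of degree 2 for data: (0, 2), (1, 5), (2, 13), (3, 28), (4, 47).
69/35 + (11/70)x + (39/14)x²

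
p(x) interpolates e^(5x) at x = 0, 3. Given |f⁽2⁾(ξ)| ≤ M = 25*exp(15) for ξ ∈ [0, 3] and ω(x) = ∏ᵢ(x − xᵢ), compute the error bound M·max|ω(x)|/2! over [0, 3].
225*exp(15)/8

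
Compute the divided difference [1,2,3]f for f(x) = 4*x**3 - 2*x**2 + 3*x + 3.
22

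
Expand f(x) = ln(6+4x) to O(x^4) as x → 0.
log(6) + 2*x/3 - 2*x**2/9 + 8*x**3/81 + O(x**4)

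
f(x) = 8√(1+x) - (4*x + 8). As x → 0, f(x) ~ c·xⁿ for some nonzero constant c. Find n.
2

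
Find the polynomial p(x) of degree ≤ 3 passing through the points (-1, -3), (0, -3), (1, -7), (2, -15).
-2*x**2 - 2*x - 3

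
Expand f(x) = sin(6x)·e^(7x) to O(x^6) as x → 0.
6*x + 42*x**2 + 111*x**3 + 91*x**4 - 4339*x**5/20 + O(x**6)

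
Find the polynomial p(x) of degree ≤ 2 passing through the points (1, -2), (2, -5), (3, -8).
1 - 3*x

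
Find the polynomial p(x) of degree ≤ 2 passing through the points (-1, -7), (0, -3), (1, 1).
4*x - 3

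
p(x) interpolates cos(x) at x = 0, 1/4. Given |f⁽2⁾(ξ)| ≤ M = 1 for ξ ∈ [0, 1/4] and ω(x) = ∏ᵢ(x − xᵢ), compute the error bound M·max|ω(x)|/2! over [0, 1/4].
1/128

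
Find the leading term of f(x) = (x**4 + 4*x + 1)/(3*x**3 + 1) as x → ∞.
x/3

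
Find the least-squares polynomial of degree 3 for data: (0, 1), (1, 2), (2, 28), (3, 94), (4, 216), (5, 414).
5/6 + (-1151/252)x + (143/42)x² + (101/36)x³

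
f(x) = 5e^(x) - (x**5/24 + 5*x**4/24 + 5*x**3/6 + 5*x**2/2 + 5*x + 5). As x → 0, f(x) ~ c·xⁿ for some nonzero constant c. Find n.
6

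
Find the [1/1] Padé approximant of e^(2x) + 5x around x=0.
(47*x/7 + 1)/(1 - 2*x/7)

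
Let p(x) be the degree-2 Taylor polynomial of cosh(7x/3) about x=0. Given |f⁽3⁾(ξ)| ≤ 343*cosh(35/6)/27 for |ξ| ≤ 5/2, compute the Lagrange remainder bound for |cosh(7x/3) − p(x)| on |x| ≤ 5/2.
42875*cosh(35/6)/1296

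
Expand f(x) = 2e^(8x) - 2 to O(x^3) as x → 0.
16*x + 64*x**2 + O(x**3)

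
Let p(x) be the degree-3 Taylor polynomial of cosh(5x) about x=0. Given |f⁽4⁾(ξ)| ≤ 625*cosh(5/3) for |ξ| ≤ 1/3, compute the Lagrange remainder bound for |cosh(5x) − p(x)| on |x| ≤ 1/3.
625*cosh(5/3)/1944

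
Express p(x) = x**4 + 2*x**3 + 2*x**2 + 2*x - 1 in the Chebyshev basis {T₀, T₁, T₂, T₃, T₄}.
(3/8)T₀ + (7/2)T₁ + (3/2)T₂ + (1/2)T₃ + (1/8)T₄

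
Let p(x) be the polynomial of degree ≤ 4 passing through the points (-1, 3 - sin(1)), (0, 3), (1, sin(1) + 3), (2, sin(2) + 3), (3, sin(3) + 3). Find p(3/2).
-5*sin(3)/128 + 15*sin(2)/32 + 87*sin(1)/128 + 3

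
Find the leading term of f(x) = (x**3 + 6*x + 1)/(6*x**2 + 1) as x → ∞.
x/6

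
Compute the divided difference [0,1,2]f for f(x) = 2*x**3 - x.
6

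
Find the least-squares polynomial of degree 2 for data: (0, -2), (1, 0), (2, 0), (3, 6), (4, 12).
-8/5 + (-3/5)x + x²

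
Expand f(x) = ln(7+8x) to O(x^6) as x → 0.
log(7) + 8*x/7 - 32*x**2/49 + 512*x**3/1029 - 1024*x**4/2401 + 32768*x**5/84035 + O(x**6)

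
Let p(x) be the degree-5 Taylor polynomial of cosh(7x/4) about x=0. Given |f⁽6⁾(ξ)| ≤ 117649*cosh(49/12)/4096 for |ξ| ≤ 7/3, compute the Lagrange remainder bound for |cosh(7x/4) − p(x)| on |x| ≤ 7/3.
13841287201*cosh(49/12)/2149908480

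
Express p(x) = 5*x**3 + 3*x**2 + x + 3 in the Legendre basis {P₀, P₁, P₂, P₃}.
(4)P₀ + (4)P₁ + (2)P₂ + (2)P₃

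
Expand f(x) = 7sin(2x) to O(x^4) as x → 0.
14*x - 28*x**3/3 + O(x**4)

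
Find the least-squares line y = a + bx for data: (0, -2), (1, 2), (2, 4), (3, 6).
a = -7/5, b = 13/5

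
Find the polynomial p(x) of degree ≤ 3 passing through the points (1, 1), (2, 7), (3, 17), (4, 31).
2*x**2 - 1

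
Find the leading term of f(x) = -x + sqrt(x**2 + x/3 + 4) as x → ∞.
1/6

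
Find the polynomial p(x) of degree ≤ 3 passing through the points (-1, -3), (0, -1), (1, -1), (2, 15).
3*x**3 - x**2 - 2*x - 1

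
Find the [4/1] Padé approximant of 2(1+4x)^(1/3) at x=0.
(512*x**4/243 - 1024*x**3/405 + 64*x**2/15 + 128*x/15 + 2)/(44*x/15 + 1)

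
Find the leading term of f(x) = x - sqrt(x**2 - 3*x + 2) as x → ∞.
3/2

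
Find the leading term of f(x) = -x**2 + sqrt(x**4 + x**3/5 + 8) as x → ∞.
x/10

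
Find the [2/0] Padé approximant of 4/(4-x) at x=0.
x**2/16 + x/4 + 1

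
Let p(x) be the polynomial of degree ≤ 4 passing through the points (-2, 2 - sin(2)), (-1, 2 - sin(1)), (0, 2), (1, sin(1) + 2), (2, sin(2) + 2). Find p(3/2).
5*sin(2)/16 + 7*sin(1)/8 + 2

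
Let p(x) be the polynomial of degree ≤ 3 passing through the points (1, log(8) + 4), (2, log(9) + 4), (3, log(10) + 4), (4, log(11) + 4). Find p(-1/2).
log(104857600000000*11**(13/16)*2**(1/8)*3**(3/8)*5**(7/16)/375913713056211) + 4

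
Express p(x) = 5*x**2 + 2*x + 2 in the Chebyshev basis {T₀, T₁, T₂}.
(9/2)T₀ + (2)T₁ + (5/2)T₂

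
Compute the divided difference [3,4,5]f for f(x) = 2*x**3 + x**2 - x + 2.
25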